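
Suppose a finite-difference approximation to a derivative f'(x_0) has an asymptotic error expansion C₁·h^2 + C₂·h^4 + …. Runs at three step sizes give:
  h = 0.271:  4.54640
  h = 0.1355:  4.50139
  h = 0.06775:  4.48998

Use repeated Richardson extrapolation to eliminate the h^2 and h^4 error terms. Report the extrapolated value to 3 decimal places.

4.486

First eliminate the h^2 term (factor 2^2 = 4):
  B₁ = (4·4.50139 − 4.54640)/3 = 4.48639
  B₂ = (4·4.48998 − 4.50139)/3 = 4.48618
Then eliminate the h^4 term (factor 2^4 = 16):
  (16·4.48618 − 4.48639)/15 = 4.48617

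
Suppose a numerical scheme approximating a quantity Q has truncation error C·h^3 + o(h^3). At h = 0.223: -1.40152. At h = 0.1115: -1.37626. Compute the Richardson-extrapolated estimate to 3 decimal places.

-1.373

The leading error scales as h^3; refining by a factor of 2 reduces it by 2^3 = 8.
Extrapolated value = (8·A(h/2) − A(h)) / (8 − 1)
= (8·(-1.37626) − (-1.40152)) / 7
= -9.60856 / 7 = -1.37265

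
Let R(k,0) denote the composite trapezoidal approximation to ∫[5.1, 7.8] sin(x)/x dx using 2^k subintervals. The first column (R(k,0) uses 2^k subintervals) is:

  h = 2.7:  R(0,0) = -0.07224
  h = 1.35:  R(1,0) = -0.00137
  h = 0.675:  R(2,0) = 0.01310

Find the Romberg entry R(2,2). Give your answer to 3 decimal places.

0.018

R(1,1) = (4·(-0.00137) − (-0.07224)) / 3 = 0.02225
R(2,1) = 0.01310 + (0.01310 − (-0.00137))/3 = 0.01792
R(2,2) = (16·0.01792 − 0.02225) / 15 = 0.01763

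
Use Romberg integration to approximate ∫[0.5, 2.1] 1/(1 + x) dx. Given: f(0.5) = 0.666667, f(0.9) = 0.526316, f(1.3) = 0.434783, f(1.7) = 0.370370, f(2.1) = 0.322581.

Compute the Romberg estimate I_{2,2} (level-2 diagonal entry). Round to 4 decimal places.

I_{0,0} (trapezoid, 1 panel, h=1.6000): 0.791398
I_{1,0} (trapezoid, 2 panels, h=0.8000): 0.743526
I_{2,0} (trapezoid, 4 panels, h=0.4000): 0.730437
I_{1,1} = 0.743526 + (0.743526 − 0.791398)/3 = 0.727569
I_{2,1} = 0.730437 + (0.730437 − 0.743526)/3 = 0.726074
I_{2,2} = 0.726074 + (0.726074 − 0.727569)/15 = 0.725974

0.7260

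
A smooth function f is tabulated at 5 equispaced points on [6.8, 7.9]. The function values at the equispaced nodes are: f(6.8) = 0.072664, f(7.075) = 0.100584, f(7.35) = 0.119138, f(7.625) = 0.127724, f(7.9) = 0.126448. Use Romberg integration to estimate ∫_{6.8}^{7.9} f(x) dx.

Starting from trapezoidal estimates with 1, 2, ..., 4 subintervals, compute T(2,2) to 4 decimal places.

0.1238

T(0,0) (trapezoid, 1 panel, h=1.1000): 0.109512
T(1,0) (trapezoid, 2 panels, h=0.5500): 0.120282
T(2,0) (trapezoid, 4 panels, h=0.2750): 0.122926
T(1,1) = 0.120282 + (0.120282 − 0.109512)/3 = 0.123872
T(2,1) = 0.122926 + (0.122926 − 0.120282)/3 = 0.123807
T(2,2) = 0.123807 + (0.123807 − 0.123872)/15 = 0.123803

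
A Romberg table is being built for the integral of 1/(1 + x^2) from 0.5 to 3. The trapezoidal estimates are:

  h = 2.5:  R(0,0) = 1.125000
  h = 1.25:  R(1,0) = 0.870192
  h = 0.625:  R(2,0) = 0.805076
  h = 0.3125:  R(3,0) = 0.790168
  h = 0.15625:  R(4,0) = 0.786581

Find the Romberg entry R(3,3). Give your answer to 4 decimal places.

Richardson extrapolation on the trapezoidal column (denominator 4−1=3):
R(1,1) = 0.870192 + (0.870192 − 1.125000)/3 = 0.785256
R(2,1) = 0.805076 + (0.805076 − 0.870192)/3 = 0.783371
R(3,1) = (4·0.790168 − 0.805076) / 3 = 0.785199
R(2,2) = (16·0.783371 − 0.785256) / 15 = 0.783245
R(3,2) = (16·0.785199 − 0.783371) / 15 = 0.785321
R(3,3) = 0.785321 + (0.785321 − 0.783245)/63 = 0.785354
(Column j=1 coincides with Simpson's rule on the same nodes.)

0.7854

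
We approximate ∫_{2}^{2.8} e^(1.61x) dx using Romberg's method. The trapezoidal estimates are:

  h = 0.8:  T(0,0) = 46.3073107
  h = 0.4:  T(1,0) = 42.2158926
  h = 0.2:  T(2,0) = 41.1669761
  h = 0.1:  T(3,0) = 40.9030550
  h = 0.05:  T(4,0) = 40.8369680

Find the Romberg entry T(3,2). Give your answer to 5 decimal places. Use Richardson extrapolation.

Richardson extrapolation on the trapezoidal column (denominator 4−1=3):
T(2,1) = 41.1669761 + (41.1669761 − 42.2158926)/3 = 40.8173373
T(3,1) = (4·40.9030550 − 41.1669761) / 3 = 40.8150813
T(3,2) = 40.8150813 + (40.8150813 − 40.8173373)/15 = 40.8149309

40.81493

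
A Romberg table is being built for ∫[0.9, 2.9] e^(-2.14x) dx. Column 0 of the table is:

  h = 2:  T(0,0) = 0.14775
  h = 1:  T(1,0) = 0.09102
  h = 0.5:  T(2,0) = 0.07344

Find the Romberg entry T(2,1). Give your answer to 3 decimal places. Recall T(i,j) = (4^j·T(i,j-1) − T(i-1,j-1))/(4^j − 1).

0.068

T(2,1) = 0.07344 + (0.07344 − 0.09102)/3 = 0.06758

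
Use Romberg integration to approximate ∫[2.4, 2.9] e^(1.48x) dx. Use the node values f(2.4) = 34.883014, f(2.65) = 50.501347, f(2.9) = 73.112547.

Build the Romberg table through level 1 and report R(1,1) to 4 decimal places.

25.8334

R(0,0) (trapezoid, 1 panel, h=0.5000): 26.998890
R(1,0) (trapezoid, 2 panels, h=0.2500): 26.124782
R(1,1) = 26.124782 + (26.124782 − 26.998890)/3 = 25.833413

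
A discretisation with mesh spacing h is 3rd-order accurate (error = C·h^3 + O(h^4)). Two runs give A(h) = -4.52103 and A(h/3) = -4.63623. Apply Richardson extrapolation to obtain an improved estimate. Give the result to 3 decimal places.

-4.641

The leading error scales as h^3; refining by a factor of 3 reduces it by 3^3 = 27.
Extrapolated value = (27·A(h/3) − A(h)) / (27 − 1)
= (27·(-4.63623) − (-4.52103)) / 26
= -120.65718 / 26 = -4.64066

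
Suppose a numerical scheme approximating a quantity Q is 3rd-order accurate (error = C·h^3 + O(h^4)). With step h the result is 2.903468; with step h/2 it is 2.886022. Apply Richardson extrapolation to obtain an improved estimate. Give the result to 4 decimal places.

2.8835

The leading error scales as h^3; refining by a factor of 2 reduces it by 2^3 = 8.
Extrapolated value = (8·A(h/2) − A(h)) / (8 − 1)
= (8·2.886022 − 2.903468) / 7
= 20.184708 / 7 = 2.883530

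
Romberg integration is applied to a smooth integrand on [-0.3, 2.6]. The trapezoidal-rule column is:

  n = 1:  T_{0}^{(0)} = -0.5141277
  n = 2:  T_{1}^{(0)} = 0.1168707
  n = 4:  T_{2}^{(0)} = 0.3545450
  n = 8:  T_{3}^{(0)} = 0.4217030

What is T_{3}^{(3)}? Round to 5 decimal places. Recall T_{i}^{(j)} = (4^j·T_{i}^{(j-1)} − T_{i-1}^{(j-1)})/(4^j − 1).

T_{1}^{(1)} = (4·0.1168707 − (-0.5141277)) / 3 = 0.3272035
T_{2}^{(1)} = 0.3545450 + (0.3545450 − 0.1168707)/3 = 0.4337698
T_{3}^{(1)} = (4·0.4217030 − 0.3545450) / 3 = 0.4440890
T_{2}^{(2)} = (16·0.4337698 − 0.3272035) / 15 = 0.4408742
T_{3}^{(2)} = 0.4440890 + (0.4440890 − 0.4337698)/15 = 0.4447769
T_{3}^{(3)} = (64·0.4447769 − 0.4408742) / 63 = 0.4448388

0.44484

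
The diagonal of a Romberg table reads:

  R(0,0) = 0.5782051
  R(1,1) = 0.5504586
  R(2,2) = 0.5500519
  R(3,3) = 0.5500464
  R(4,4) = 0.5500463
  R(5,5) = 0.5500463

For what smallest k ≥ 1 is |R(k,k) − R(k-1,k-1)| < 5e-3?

|R(1,1) − R(0,0)| = 0.0277465 ≥ 5e-3
|R(2,2) − R(1,1)| = 0.0004067 < 5e-3

k = 2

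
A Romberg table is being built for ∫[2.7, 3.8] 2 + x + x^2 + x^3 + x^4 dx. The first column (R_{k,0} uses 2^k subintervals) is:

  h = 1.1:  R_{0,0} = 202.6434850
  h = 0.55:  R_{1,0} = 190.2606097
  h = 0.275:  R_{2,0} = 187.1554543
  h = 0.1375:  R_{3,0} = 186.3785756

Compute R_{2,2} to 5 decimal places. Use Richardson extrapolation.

186.11956

Richardson extrapolation on the trapezoidal column (denominator 4−1=3):
R_{1,1} = 190.2606097 + (190.2606097 − 202.6434850)/3 = 186.1329846
R_{2,1} = (4·187.1554543 − 190.2606097) / 3 = 186.1204025
R_{2,2} = 186.1204025 + (186.1204025 − 186.1329846)/15 = 186.1195637
(Column j=1 coincides with Simpson's rule on the same nodes.)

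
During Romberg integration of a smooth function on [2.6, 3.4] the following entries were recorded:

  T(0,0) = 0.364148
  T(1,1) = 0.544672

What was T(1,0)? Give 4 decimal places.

From T(1,1) = (4·T(1,0) − T(0,0))/3, solve for T(1,0):
4·T(1,0) = 3·0.544672 + 0.364148 = 1.998164
T(1,0) = 0.499541

0.4995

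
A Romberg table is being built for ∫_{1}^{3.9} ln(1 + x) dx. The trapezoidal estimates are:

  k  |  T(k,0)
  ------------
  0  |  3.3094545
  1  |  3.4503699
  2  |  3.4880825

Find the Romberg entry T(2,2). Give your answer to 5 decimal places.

T(1,1) = 3.4503699 + (3.4503699 − 3.3094545)/3 = 3.4973417
T(2,1) = 3.4880825 + (3.4880825 − 3.4503699)/3 = 3.5006534
T(2,2) = (16·3.5006534 − 3.4973417) / 15 = 3.5008742

3.50087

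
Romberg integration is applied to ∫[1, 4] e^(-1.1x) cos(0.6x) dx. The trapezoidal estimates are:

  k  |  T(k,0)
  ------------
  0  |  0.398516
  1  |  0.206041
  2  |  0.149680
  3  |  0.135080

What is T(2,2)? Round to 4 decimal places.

Richardson extrapolation on the trapezoidal column (denominator 4−1=3):
T(1,1) = (4·0.206041 − 0.398516) / 3 = 0.141883
T(2,1) = (4·0.149680 − 0.206041) / 3 = 0.130893
T(2,2) = (16·0.130893 − 0.141883) / 15 = 0.130160
(Column j=1 coincides with Simpson's rule on the same nodes.)

0.1302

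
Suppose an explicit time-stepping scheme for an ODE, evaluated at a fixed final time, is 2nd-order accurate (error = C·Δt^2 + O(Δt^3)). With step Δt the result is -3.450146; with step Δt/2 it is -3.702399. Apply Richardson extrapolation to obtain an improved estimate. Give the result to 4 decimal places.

The leading error scales as Δt^2; refining by a factor of 2 reduces it by 2^2 = 4.
Extrapolated value = (4·A(Δt/2) − A(Δt)) / (4 − 1)
= (4·(-3.702399) − (-3.450146)) / 3
= -11.359450 / 3 = -3.786483

-3.7865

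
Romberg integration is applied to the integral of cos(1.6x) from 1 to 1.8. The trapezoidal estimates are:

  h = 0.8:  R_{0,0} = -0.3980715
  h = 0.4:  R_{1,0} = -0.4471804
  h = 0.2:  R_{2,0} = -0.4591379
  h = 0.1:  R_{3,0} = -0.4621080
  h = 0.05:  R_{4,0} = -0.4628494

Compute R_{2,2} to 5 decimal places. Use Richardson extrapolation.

-0.46310

R_{1,1} = -0.4471804 + (-0.4471804 − (-0.3980715))/3 = -0.4635500
R_{2,1} = (4·(-0.4591379) − (-0.4471804)) / 3 = -0.4631237
R_{2,2} = -0.4631237 + (-0.4631237 − (-0.4635500))/15 = -0.4630953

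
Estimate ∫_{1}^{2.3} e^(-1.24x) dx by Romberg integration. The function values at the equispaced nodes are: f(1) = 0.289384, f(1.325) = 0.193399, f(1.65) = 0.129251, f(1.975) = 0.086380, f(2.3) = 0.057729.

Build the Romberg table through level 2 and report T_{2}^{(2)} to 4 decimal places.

T_{0}^{(0)} (trapezoid, 1 panel, h=1.3000): 0.225623
T_{1}^{(0)} (trapezoid, 2 panels, h=0.6500): 0.196825
T_{2}^{(0)} (trapezoid, 4 panels, h=0.3250): 0.189341
T_{1}^{(1)} = 0.196825 + (0.196825 − 0.225623)/3 = 0.187226
T_{2}^{(1)} = 0.189341 + (0.189341 − 0.196825)/3 = 0.186846
T_{2}^{(2)} = 0.186846 + (0.186846 − 0.187226)/15 = 0.186821

0.1868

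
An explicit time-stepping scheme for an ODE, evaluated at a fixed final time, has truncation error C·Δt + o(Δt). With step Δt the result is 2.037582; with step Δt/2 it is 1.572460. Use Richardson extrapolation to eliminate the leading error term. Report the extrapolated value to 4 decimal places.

1.1073

Extrapolated value = (2·A(Δt/2) − A(Δt)) / (2 − 1)
= (2·1.572460 − 2.037582) / 1
= 1.107338 / 1 = 1.107338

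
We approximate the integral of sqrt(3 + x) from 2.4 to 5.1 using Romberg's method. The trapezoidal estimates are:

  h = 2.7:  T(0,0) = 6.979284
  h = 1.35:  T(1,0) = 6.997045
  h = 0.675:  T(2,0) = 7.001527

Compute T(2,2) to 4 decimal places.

7.0030

T(1,1) = (4·6.997045 − 6.979284) / 3 = 7.002965
T(2,1) = 7.001527 + (7.001527 − 6.997045)/3 = 7.003021
T(2,2) = 7.003021 + (7.003021 − 7.002965)/15 = 7.003025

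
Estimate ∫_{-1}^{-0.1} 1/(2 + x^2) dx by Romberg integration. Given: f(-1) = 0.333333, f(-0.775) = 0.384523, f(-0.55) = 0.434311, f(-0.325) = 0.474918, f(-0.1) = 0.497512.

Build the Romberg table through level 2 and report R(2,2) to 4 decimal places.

R(0,0) (trapezoid, 1 panel, h=0.9000): 0.373880
R(1,0) (trapezoid, 2 panels, h=0.4500): 0.382380
R(2,0) (trapezoid, 4 panels, h=0.2250): 0.384564
R(1,1) = 0.382380 + (0.382380 − 0.373880)/3 = 0.385213
R(2,1) = 0.384564 + (0.384564 − 0.382380)/3 = 0.385292
R(2,2) = 0.385292 + (0.385292 − 0.385213)/15 = 0.385297

0.3853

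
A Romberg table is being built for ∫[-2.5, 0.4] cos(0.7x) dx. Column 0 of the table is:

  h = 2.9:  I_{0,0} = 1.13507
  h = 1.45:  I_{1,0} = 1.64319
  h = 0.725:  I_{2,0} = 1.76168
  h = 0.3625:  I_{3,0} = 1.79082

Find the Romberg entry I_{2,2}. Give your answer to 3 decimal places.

I_{1,1} = (4·1.64319 − 1.13507) / 3 = 1.81256
I_{2,1} = (4·1.76168 − 1.64319) / 3 = 1.80118
I_{2,2} = 1.80118 + (1.80118 − 1.81256)/15 = 1.80042

1.800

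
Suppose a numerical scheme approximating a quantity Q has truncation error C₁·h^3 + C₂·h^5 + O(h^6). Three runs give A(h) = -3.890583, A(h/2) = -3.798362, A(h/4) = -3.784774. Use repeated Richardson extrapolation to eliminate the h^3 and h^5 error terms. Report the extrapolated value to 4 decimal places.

First eliminate the h^3 term (factor 2^3 = 8):
  B₁ = (8·(-3.798362) − (-3.890583))/7 = -3.785188
  B₂ = (8·(-3.784774) − (-3.798362))/7 = -3.782833
Then eliminate the h^5 term (factor 2^5 = 32):
  (32·(-3.782833) − (-3.785188))/31 = -3.782757

-3.7828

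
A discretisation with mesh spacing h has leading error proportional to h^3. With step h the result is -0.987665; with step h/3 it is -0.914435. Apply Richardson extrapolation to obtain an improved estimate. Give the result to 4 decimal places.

-0.9116

Extrapolated value = (27·A(h/3) − A(h)) / (27 − 1)
= (27·(-0.914435) − (-0.987665)) / 26
= -23.702080 / 26 = -0.911618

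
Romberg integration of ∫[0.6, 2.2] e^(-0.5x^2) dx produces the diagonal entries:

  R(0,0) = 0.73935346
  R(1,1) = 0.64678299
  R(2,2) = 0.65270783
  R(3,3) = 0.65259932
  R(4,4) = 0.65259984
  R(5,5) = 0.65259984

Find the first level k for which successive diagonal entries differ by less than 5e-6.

k = 4

|R(1,1) − R(0,0)| = 0.09257047 ≥ 5e-6
|R(2,2) − R(1,1)| = 0.00592484 ≥ 5e-6
|R(3,3) − R(2,2)| = 0.00010851 ≥ 5e-6
|R(4,4) − R(3,3)| = 0.00000052 < 5e-6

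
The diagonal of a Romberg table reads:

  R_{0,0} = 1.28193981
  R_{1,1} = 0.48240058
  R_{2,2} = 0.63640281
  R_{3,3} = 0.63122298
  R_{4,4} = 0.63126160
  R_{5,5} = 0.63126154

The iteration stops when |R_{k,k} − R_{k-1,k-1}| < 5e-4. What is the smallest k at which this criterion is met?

|R_{1,1} − R_{0,0}| = 0.79953923 ≥ 5e-4
|R_{2,2} − R_{1,1}| = 0.15400223 ≥ 5e-4
|R_{3,3} − R_{2,2}| = 0.00517983 ≥ 5e-4
|R_{4,4} − R_{3,3}| = 0.00003862 < 5e-4

k = 4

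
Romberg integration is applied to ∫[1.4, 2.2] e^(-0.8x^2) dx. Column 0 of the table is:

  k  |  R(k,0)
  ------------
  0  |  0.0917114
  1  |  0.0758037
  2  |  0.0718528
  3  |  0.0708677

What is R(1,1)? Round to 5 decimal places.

0.07050

Richardson extrapolation on the trapezoidal column (denominator 4−1=3):
R(1,1) = 0.0758037 + (0.0758037 − 0.0917114)/3 = 0.0705011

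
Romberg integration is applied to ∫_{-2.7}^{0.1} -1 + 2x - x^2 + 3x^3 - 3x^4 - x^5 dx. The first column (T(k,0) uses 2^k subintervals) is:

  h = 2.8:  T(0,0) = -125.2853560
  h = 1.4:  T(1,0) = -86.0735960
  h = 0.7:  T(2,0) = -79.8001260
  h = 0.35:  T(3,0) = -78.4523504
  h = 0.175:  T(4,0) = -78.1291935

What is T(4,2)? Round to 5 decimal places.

-78.02270

T(3,1) = (4·(-78.4523504) − (-79.8001260)) / 3 = -78.0030919
T(4,1) = (4·(-78.1291935) − (-78.4523504)) / 3 = -78.0214745
T(4,2) = -78.0214745 + (-78.0214745 − (-78.0030919))/15 = -78.0227000
(Column j=1 coincides with Simpson's rule on the same nodes.)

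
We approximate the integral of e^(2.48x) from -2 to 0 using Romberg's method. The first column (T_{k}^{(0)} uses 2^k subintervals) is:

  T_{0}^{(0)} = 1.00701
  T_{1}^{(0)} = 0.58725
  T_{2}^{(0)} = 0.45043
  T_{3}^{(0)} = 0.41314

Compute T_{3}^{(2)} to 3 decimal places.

T_{2}^{(1)} = 0.45043 + (0.45043 − 0.58725)/3 = 0.40482
T_{3}^{(1)} = (4·0.41314 − 0.45043) / 3 = 0.40071
T_{3}^{(2)} = (16·0.40071 − 0.40482) / 15 = 0.40044

0.400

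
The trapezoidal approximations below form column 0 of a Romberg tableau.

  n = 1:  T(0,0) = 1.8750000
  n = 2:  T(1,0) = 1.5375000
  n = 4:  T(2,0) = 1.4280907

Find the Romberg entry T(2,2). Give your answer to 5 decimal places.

T(1,1) = 1.5375000 + (1.5375000 − 1.8750000)/3 = 1.4250000
T(2,1) = 1.4280907 + (1.4280907 − 1.5375000)/3 = 1.3916209
T(2,2) = 1.3916209 + (1.3916209 − 1.4250000)/15 = 1.3893956

1.38940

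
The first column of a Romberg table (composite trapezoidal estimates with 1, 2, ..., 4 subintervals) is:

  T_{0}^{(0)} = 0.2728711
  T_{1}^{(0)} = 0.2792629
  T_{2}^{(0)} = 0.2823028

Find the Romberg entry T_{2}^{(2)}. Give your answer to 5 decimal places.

0.28344

Richardson extrapolation on the trapezoidal column (denominator 4−1=3):
T_{1}^{(1)} = (4·0.2792629 − 0.2728711) / 3 = 0.2813935
T_{2}^{(1)} = 0.2823028 + (0.2823028 − 0.2792629)/3 = 0.2833161
T_{2}^{(2)} = 0.2833161 + (0.2833161 − 0.2813935)/15 = 0.2834443
(Column j=1 coincides with Simpson's rule on the same nodes.)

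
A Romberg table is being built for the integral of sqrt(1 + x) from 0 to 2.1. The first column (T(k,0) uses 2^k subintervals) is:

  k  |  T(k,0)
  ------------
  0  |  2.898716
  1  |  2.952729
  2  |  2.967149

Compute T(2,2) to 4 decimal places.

Richardson extrapolation on the trapezoidal column (denominator 4−1=3):
T(1,1) = 2.952729 + (2.952729 − 2.898716)/3 = 2.970733
T(2,1) = 2.967149 + (2.967149 − 2.952729)/3 = 2.971956
T(2,2) = (16·2.971956 − 2.970733) / 15 = 2.972038

2.9720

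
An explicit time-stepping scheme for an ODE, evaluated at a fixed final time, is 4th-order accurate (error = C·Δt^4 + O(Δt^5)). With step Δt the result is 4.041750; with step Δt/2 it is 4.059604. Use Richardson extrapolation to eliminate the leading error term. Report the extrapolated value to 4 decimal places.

4.0608

Extrapolated value = (16·A(Δt/2) − A(Δt)) / (16 − 1)
= (16·4.059604 − 4.041750) / 15
= 60.911914 / 15 = 4.060794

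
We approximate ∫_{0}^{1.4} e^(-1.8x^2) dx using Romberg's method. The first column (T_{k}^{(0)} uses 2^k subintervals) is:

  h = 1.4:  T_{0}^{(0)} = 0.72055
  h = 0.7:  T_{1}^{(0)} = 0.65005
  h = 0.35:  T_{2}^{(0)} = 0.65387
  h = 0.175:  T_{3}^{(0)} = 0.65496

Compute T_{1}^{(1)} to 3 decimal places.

0.627

Richardson extrapolation on the trapezoidal column (denominator 4−1=3):
T_{1}^{(1)} = (4·0.65005 − 0.72055) / 3 = 0.62655
(Column j=1 coincides with Simpson's rule on the same nodes.)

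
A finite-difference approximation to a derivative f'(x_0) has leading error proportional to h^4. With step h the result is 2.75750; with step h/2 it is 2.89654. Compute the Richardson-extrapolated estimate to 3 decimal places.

2.906

The leading error scales as h^4; refining by a factor of 2 reduces it by 2^4 = 16.
Extrapolated value = (16·A(h/2) − A(h)) / (16 − 1)
= (16·2.89654 − 2.75750) / 15
= 43.58714 / 15 = 2.90581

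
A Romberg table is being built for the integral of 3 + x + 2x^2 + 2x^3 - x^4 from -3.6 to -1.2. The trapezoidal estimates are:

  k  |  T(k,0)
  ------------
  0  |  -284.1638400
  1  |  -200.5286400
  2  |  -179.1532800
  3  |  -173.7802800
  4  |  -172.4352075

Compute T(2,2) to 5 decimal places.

-171.98669

Richardson extrapolation on the trapezoidal column (denominator 4−1=3):
T(1,1) = (4·(-200.5286400) − (-284.1638400)) / 3 = -172.6502400
T(2,1) = -179.1532800 + (-179.1532800 − (-200.5286400))/3 = -172.0281600
T(2,2) = -172.0281600 + (-172.0281600 − (-172.6502400))/15 = -171.9866880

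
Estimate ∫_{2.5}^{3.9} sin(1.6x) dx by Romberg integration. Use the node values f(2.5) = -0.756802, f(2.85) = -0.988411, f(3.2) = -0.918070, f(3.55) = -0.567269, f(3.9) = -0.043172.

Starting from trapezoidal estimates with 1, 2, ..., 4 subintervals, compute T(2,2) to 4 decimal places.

-1.0329

T(0,0) (trapezoid, 1 panel, h=1.4000): -0.559982
T(1,0) (trapezoid, 2 panels, h=0.7000): -0.922640
T(2,0) (trapezoid, 4 panels, h=0.3500): -1.005808
T(1,1) = -0.922640 + (-0.922640 − (-0.559982))/3 = -1.043526
T(2,1) = -1.005808 + (-1.005808 − (-0.922640))/3 = -1.033531
T(2,2) = -1.033531 + (-1.033531 − (-1.043526))/15 = -1.032865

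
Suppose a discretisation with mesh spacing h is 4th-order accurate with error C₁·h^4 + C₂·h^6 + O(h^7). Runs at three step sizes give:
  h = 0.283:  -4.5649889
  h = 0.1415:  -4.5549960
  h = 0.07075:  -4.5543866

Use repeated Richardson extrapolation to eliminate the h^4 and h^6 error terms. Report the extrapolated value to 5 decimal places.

First eliminate the h^4 term (factor 2^4 = 16):
  B₁ = (16·(-4.5549960) − (-4.5649889))/15 = -4.5543298
  B₂ = (16·(-4.5543866) − (-4.5549960))/15 = -4.5543460
Then eliminate the h^6 term (factor 2^6 = 64):
  (64·(-4.5543460) − (-4.5543298))/63 = -4.5543463

-4.55435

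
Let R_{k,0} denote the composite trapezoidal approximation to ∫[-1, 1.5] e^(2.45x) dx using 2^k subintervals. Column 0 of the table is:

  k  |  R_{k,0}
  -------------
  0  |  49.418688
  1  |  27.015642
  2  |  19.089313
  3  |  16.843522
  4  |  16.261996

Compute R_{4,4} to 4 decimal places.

R_{1,1} = (4·27.015642 − 49.418688) / 3 = 19.547960
R_{2,1} = (4·19.089313 − 27.015642) / 3 = 16.447203
R_{3,1} = 16.843522 + (16.843522 − 19.089313)/3 = 16.094925
R_{4,1} = 16.261996 + (16.261996 − 16.843522)/3 = 16.068154
R_{2,2} = 16.447203 + (16.447203 − 19.547960)/15 = 16.240486
R_{3,2} = 16.094925 + (16.094925 − 16.447203)/15 = 16.071440
R_{4,2} = (16·16.068154 − 16.094925) / 15 = 16.066369
R_{3,3} = (64·16.071440 − 16.240486) / 63 = 16.068757
R_{4,3} = 16.066369 + (16.066369 − 16.071440)/63 = 16.066289
R_{4,4} = 16.066289 + (16.066289 − 16.068757)/255 = 16.066279

16.0663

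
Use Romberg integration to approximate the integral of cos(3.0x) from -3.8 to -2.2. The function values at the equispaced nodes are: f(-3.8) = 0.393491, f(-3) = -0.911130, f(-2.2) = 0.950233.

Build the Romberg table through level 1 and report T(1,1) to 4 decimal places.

T(0,0) (trapezoid, 1 panel, h=1.6000): 1.074979
T(1,0) (trapezoid, 2 panels, h=0.8000): -0.191414
T(1,1) = -0.191414 + (-0.191414 − 1.074979)/3 = -0.613545

-0.6135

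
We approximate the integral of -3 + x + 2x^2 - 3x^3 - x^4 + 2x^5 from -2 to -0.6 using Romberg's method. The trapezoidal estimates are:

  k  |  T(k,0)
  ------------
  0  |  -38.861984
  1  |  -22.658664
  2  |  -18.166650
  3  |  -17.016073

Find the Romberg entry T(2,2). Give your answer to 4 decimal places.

-16.6301

Richardson extrapolation on the trapezoidal column (denominator 4−1=3):
T(1,1) = (4·(-22.658664) − (-38.861984)) / 3 = -17.257557
T(2,1) = (4·(-18.166650) − (-22.658664)) / 3 = -16.669312
T(2,2) = (16·(-16.669312) − (-17.257557)) / 15 = -16.630096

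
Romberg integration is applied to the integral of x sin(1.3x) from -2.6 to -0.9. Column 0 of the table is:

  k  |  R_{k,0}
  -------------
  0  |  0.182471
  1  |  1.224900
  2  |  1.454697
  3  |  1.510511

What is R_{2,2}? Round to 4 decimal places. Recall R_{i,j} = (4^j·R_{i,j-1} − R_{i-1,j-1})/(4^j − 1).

Richardson extrapolation on the trapezoidal column (denominator 4−1=3):
R_{1,1} = (4·1.224900 − 0.182471) / 3 = 1.572376
R_{2,1} = 1.454697 + (1.454697 − 1.224900)/3 = 1.531296
R_{2,2} = (16·1.531296 − 1.572376) / 15 = 1.528557

1.5286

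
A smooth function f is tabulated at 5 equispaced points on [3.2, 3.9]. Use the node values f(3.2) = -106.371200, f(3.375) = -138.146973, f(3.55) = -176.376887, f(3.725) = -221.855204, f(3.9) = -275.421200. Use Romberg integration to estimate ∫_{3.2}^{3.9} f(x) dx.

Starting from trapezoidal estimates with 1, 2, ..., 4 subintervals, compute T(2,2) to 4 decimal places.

-126.8489

T(0,0) (trapezoid, 1 panel, h=0.7000): -133.627340
T(1,0) (trapezoid, 2 panels, h=0.3500): -128.545580
T(2,0) (trapezoid, 4 panels, h=0.1750): -127.273171
T(1,1) = -128.545580 + (-128.545580 − (-133.627340))/3 = -126.851660
T(2,1) = -127.273171 + (-127.273171 − (-128.545580))/3 = -126.849035
T(2,2) = -126.849035 + (-126.849035 − (-126.851660))/15 = -126.848860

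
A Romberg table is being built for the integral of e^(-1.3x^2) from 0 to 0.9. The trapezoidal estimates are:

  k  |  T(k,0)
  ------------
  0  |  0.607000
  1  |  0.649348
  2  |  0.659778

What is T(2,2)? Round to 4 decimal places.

Richardson extrapolation on the trapezoidal column (denominator 4−1=3):
T(1,1) = 0.649348 + (0.649348 − 0.607000)/3 = 0.663464
T(2,1) = 0.659778 + (0.659778 − 0.649348)/3 = 0.663255
T(2,2) = (16·0.663255 − 0.663464) / 15 = 0.663241

0.6632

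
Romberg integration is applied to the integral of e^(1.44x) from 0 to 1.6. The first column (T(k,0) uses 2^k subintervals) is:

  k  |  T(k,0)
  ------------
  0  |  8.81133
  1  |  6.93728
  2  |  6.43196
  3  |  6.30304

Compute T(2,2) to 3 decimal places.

6.260

Richardson extrapolation on the trapezoidal column (denominator 4−1=3):
T(1,1) = (4·6.93728 − 8.81133) / 3 = 6.31260
T(2,1) = (4·6.43196 − 6.93728) / 3 = 6.26352
T(2,2) = (16·6.26352 − 6.31260) / 15 = 6.26025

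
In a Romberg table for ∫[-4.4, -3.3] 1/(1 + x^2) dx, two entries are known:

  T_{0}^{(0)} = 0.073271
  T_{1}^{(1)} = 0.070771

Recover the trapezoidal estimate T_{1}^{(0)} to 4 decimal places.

From T_{1}^{(1)} = (4·T_{1}^{(0)} − T_{0}^{(0)})/3, solve for T_{1}^{(0)}:
4·T_{1}^{(0)} = 3·0.070771 + 0.073271 = 0.285584
T_{1}^{(0)} = 0.071396

0.0714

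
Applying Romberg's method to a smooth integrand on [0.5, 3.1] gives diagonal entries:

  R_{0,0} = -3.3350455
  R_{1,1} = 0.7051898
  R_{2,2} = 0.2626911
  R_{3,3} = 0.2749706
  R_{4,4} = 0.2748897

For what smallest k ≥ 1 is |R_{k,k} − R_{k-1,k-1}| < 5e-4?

|R_{1,1} − R_{0,0}| = 4.0402353 ≥ 5e-4
|R_{2,2} − R_{1,1}| = 0.4424987 ≥ 5e-4
|R_{3,3} − R_{2,2}| = 0.0122795 ≥ 5e-4
|R_{4,4} − R_{3,3}| = 0.0000809 < 5e-4

k = 4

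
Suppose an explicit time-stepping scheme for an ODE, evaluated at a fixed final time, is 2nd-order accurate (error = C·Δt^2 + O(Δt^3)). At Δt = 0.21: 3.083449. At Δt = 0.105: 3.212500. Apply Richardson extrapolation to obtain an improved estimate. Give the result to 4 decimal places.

3.2555

The leading error scales as Δt^2; refining by a factor of 2 reduces it by 2^2 = 4.
Extrapolated value = (4·A(Δt/2) − A(Δt)) / (4 − 1)
= (4·3.212500 − 3.083449) / 3
= 9.766551 / 3 = 3.255517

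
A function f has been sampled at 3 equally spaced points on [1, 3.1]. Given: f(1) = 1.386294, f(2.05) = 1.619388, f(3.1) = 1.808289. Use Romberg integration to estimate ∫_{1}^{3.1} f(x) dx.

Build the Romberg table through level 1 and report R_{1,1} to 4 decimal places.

3.3852

R_{0,0} (trapezoid, 1 panel, h=2.1000): 3.354312
R_{1,0} (trapezoid, 2 panels, h=1.0500): 3.377513
R_{1,1} = 3.377513 + (3.377513 − 3.354312)/3 = 3.385247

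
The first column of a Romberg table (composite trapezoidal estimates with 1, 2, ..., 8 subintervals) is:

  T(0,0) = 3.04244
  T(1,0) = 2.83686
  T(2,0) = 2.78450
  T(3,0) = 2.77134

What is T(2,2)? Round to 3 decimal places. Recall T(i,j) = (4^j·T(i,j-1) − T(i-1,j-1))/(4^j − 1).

2.767

Richardson extrapolation on the trapezoidal column (denominator 4−1=3):
T(1,1) = 2.83686 + (2.83686 − 3.04244)/3 = 2.76833
T(2,1) = 2.78450 + (2.78450 − 2.83686)/3 = 2.76705
T(2,2) = (16·2.76705 − 2.76833) / 15 = 2.76696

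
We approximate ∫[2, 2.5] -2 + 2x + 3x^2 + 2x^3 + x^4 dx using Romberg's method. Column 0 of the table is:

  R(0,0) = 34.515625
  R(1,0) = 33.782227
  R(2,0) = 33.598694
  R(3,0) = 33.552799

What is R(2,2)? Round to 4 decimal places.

33.5375

Richardson extrapolation on the trapezoidal column (denominator 4−1=3):
R(1,1) = 33.782227 + (33.782227 − 34.515625)/3 = 33.537761
R(2,1) = 33.598694 + (33.598694 − 33.782227)/3 = 33.537516
R(2,2) = (16·33.537516 − 33.537761) / 15 = 33.537500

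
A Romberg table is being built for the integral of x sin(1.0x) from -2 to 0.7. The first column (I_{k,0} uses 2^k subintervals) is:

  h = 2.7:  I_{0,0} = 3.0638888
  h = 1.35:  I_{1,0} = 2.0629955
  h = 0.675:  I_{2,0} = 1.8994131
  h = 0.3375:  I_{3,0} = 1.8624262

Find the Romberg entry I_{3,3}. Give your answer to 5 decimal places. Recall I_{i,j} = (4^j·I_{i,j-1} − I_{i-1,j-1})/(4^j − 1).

Richardson extrapolation on the trapezoidal column (denominator 4−1=3):
I_{1,1} = (4·2.0629955 − 3.0638888) / 3 = 1.7293644
I_{2,1} = 1.8994131 + (1.8994131 − 2.0629955)/3 = 1.8448856
I_{3,1} = 1.8624262 + (1.8624262 − 1.8994131)/3 = 1.8500972
I_{2,2} = 1.8448856 + (1.8448856 − 1.7293644)/15 = 1.8525870
I_{3,2} = (16·1.8500972 − 1.8448856) / 15 = 1.8504446
I_{3,3} = (64·1.8504446 − 1.8525870) / 63 = 1.8504106

1.85041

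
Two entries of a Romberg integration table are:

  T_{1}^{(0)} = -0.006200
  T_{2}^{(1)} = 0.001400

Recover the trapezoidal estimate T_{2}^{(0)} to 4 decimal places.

From T_{2}^{(1)} = (4·T_{2}^{(0)} − T_{1}^{(0)})/3, solve for T_{2}^{(0)}:
4·T_{2}^{(0)} = 3·0.001400 + (-0.006200) = -0.002000
T_{2}^{(0)} = -0.000500

-0.0005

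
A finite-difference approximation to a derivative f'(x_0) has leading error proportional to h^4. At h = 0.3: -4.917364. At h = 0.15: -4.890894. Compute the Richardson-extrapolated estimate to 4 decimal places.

-4.8891

The leading error scales as h^4; refining by a factor of 2 reduces it by 2^4 = 16.
Extrapolated value = (16·A(h/2) − A(h)) / (16 − 1)
= (16·(-4.890894) − (-4.917364)) / 15
= -73.336940 / 15 = -4.889129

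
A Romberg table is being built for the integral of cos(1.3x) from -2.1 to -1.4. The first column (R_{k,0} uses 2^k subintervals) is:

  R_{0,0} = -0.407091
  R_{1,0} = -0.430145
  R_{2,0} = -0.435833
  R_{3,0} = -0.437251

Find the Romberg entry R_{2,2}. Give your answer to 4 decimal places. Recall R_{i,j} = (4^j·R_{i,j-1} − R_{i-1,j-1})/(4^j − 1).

-0.4377

Richardson extrapolation on the trapezoidal column (denominator 4−1=3):
R_{1,1} = (4·(-0.430145) − (-0.407091)) / 3 = -0.437830
R_{2,1} = -0.435833 + (-0.435833 − (-0.430145))/3 = -0.437729
R_{2,2} = (16·(-0.437729) − (-0.437830)) / 15 = -0.437722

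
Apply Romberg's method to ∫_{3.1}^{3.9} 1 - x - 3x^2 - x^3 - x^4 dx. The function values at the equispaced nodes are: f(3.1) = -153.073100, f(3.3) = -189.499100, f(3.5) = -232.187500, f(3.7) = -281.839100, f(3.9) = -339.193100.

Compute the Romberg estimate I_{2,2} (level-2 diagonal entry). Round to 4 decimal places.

I_{0,0} (trapezoid, 1 panel, h=0.8000): -196.906480
I_{1,0} (trapezoid, 2 panels, h=0.4000): -191.328240
I_{2,0} (trapezoid, 4 panels, h=0.2000): -189.931760
I_{1,1} = -191.328240 + (-191.328240 − (-196.906480))/3 = -189.468827
I_{2,1} = -189.931760 + (-189.931760 − (-191.328240))/3 = -189.466267
I_{2,2} = -189.466267 + (-189.466267 − (-189.468827))/15 = -189.466096

-189.4661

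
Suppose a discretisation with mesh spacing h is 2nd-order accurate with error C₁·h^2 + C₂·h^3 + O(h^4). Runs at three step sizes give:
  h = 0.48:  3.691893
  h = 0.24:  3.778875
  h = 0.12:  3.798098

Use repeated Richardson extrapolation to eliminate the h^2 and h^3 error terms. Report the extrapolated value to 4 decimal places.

First eliminate the h^2 term (factor 2^2 = 4):
  B₁ = (4·3.778875 − 3.691893)/3 = 3.807869
  B₂ = (4·3.798098 − 3.778875)/3 = 3.804506
Then eliminate the h^3 term (factor 2^3 = 8):
  (8·3.804506 − 3.807869)/7 = 3.804026

3.8040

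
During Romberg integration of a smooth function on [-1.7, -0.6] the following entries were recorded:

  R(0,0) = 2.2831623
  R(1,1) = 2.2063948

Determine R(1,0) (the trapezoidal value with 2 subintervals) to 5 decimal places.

From R(1,1) = (4·R(1,0) − R(0,0))/3, solve for R(1,0):
4·R(1,0) = 3·2.2063948 + 2.2831623 = 8.9023467
R(1,0) = 2.2255867

2.22559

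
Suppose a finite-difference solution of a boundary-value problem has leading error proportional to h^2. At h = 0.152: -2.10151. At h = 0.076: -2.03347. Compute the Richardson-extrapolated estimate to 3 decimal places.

-2.011

Extrapolated value = (4·A(h/2) − A(h)) / (4 − 1)
= (4·(-2.03347) − (-2.10151)) / 3
= -6.03237 / 3 = -2.01079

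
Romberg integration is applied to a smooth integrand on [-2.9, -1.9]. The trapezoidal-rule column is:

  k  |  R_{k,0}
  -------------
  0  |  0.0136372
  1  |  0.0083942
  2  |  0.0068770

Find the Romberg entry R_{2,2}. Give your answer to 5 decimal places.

0.00635

R_{1,1} = 0.0083942 + (0.0083942 − 0.0136372)/3 = 0.0066465
R_{2,1} = (4·0.0068770 − 0.0083942) / 3 = 0.0063713
R_{2,2} = (16·0.0063713 − 0.0066465) / 15 = 0.0063530
(Column j=1 coincides with Simpson's rule on the same nodes.)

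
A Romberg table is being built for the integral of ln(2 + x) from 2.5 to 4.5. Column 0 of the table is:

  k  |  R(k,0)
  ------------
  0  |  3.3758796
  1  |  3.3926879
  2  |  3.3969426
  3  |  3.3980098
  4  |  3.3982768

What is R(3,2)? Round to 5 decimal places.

3.39837

Richardson extrapolation on the trapezoidal column (denominator 4−1=3):
R(2,1) = 3.3969426 + (3.3969426 − 3.3926879)/3 = 3.3983608
R(3,1) = 3.3980098 + (3.3980098 − 3.3969426)/3 = 3.3983655
R(3,2) = 3.3983655 + (3.3983655 − 3.3983608)/15 = 3.3983658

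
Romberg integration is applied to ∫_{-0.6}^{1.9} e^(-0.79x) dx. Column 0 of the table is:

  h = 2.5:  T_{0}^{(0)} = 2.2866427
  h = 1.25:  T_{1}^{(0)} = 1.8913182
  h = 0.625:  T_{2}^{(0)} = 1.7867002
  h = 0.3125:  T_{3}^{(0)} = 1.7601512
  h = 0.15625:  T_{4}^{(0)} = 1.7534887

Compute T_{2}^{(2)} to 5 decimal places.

1.75131

T_{1}^{(1)} = 1.8913182 + (1.8913182 − 2.2866427)/3 = 1.7595434
T_{2}^{(1)} = (4·1.7867002 − 1.8913182) / 3 = 1.7518275
T_{2}^{(2)} = (16·1.7518275 − 1.7595434) / 15 = 1.7513131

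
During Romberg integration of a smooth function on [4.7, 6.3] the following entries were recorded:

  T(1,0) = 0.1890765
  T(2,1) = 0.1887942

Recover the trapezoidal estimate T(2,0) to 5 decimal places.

From T(2,1) = (4·T(2,0) − T(1,0))/3, solve for T(2,0):
4·T(2,0) = 3·0.1887942 + 0.1890765 = 0.7554591
T(2,0) = 0.1888648

0.18886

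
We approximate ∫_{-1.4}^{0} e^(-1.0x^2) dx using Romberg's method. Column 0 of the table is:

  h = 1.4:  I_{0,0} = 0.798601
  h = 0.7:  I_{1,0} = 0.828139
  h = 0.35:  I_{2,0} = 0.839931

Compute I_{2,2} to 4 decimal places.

0.8443

I_{1,1} = 0.828139 + (0.828139 − 0.798601)/3 = 0.837985
I_{2,1} = (4·0.839931 − 0.828139) / 3 = 0.843862
I_{2,2} = (16·0.843862 − 0.837985) / 15 = 0.844254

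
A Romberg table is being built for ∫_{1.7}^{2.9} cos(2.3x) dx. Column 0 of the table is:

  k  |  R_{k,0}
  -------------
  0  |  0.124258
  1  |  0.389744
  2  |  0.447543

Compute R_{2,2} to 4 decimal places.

Richardson extrapolation on the trapezoidal column (denominator 4−1=3):
R_{1,1} = (4·0.389744 − 0.124258) / 3 = 0.478239
R_{2,1} = (4·0.447543 − 0.389744) / 3 = 0.466809
R_{2,2} = (16·0.466809 − 0.478239) / 15 = 0.466047

0.4660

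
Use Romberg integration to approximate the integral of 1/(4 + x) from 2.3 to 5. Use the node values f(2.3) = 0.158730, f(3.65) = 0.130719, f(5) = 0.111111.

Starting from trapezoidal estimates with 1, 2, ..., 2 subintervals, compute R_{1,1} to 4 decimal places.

R_{0,0} (trapezoid, 1 panel, h=2.7000): 0.364285
R_{1,0} (trapezoid, 2 panels, h=1.3500): 0.358613
R_{1,1} = 0.358613 + (0.358613 − 0.364285)/3 = 0.356722

0.3567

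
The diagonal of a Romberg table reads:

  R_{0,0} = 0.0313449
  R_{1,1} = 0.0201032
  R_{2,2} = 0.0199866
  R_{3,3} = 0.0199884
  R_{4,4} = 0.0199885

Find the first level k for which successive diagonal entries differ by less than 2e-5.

k = 3

|R_{1,1} − R_{0,0}| = 0.0112417 ≥ 2e-5
|R_{2,2} − R_{1,1}| = 0.0001166 ≥ 2e-5
|R_{3,3} − R_{2,2}| = 0.0000018 < 2e-5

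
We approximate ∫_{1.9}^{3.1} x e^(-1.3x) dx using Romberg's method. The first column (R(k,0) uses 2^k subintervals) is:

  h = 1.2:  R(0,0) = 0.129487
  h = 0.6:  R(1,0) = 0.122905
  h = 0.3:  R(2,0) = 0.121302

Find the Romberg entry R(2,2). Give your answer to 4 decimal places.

Richardson extrapolation on the trapezoidal column (denominator 4−1=3):
R(1,1) = 0.122905 + (0.122905 − 0.129487)/3 = 0.120711
R(2,1) = 0.121302 + (0.121302 − 0.122905)/3 = 0.120768
R(2,2) = (16·0.120768 − 0.120711) / 15 = 0.120772

0.1208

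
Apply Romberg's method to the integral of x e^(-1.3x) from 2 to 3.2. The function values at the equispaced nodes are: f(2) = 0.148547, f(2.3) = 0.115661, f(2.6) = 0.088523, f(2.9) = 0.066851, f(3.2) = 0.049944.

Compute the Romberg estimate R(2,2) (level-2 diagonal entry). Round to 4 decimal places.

R(0,0) (trapezoid, 1 panel, h=1.2000): 0.119095
R(1,0) (trapezoid, 2 panels, h=0.6000): 0.112661
R(2,0) (trapezoid, 4 panels, h=0.3000): 0.111084
R(1,1) = 0.112661 + (0.112661 − 0.119095)/3 = 0.110516
R(2,1) = 0.111084 + (0.111084 − 0.112661)/3 = 0.110558
R(2,2) = 0.110558 + (0.110558 − 0.110516)/15 = 0.110561

0.1106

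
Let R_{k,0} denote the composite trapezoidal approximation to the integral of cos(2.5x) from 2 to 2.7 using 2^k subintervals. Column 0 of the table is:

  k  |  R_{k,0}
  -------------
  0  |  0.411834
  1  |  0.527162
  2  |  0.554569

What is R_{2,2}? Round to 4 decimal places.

Richardson extrapolation on the trapezoidal column (denominator 4−1=3):
R_{1,1} = (4·0.527162 − 0.411834) / 3 = 0.565605
R_{2,1} = (4·0.554569 − 0.527162) / 3 = 0.563705
R_{2,2} = 0.563705 + (0.563705 − 0.565605)/15 = 0.563578

0.5636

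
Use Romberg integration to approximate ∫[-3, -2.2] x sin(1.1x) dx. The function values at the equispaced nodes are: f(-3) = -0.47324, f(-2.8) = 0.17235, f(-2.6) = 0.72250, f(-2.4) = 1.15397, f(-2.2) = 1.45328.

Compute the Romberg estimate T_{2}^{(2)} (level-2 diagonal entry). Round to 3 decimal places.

0.515

T_{0}^{(0)} (trapezoid, 1 panel, h=0.8000): 0.39202
T_{1}^{(0)} (trapezoid, 2 panels, h=0.4000): 0.48501
T_{2}^{(0)} (trapezoid, 4 panels, h=0.2000): 0.50777
T_{1}^{(1)} = 0.48501 + (0.48501 − 0.39202)/3 = 0.51601
T_{2}^{(1)} = 0.50777 + (0.50777 − 0.48501)/3 = 0.51536
T_{2}^{(2)} = 0.51536 + (0.51536 − 0.51601)/15 = 0.51532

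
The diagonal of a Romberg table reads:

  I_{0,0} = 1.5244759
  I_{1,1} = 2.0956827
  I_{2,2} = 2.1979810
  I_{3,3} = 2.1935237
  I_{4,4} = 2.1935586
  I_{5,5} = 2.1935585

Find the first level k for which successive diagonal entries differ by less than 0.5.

k = 2

|I_{1,1} − I_{0,0}| = 0.5712068 ≥ 0.5
|I_{2,2} − I_{1,1}| = 0.1022983 < 0.5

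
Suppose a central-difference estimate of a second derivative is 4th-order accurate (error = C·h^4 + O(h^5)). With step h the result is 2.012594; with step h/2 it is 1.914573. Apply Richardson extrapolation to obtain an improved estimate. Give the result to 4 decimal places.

1.9080

The leading error scales as h^4; refining by a factor of 2 reduces it by 2^4 = 16.
Extrapolated value = (16·A(h/2) − A(h)) / (16 − 1)
= (16·1.914573 − 2.012594) / 15
= 28.620574 / 15 = 1.908038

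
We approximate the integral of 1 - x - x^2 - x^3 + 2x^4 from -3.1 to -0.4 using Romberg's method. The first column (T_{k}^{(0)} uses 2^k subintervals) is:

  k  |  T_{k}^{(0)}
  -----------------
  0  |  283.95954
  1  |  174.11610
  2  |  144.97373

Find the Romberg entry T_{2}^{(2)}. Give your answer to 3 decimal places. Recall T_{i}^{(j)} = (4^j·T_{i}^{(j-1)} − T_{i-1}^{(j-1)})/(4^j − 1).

T_{1}^{(1)} = 174.11610 + (174.11610 − 283.95954)/3 = 137.50162
T_{2}^{(1)} = (4·144.97373 − 174.11610) / 3 = 135.25961
T_{2}^{(2)} = 135.25961 + (135.25961 − 137.50162)/15 = 135.11014

135.110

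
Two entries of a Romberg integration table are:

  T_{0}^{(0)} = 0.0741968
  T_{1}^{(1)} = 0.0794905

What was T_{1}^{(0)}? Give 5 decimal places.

From T_{1}^{(1)} = (4·T_{1}^{(0)} − T_{0}^{(0)})/3, solve for T_{1}^{(0)}:
4·T_{1}^{(0)} = 3·0.0794905 + 0.0741968 = 0.3126683
T_{1}^{(0)} = 0.0781671

0.07817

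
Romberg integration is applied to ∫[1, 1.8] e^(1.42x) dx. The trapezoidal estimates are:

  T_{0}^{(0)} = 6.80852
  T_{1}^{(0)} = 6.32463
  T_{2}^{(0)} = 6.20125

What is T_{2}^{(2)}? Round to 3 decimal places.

6.160

T_{1}^{(1)} = (4·6.32463 − 6.80852) / 3 = 6.16333
T_{2}^{(1)} = 6.20125 + (6.20125 − 6.32463)/3 = 6.16012
T_{2}^{(2)} = 6.16012 + (6.16012 − 6.16333)/15 = 6.15991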